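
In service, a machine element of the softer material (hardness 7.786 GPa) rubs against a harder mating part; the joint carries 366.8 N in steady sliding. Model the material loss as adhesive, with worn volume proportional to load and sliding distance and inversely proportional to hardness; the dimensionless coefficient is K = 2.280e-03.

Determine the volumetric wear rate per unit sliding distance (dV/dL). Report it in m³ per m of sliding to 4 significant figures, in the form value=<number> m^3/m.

Intermediates appear rounded; all working math keeps exact precision, and a lone final rounding, at four significant figures.
Convert: Hardness H = 7.786 GPa = 7.786e+09 Pa.
Collected in SI base units: W = 366.8 N, H = 7.786e+09 Pa, K = 2.280e-03.
Volumetric rate dV/dL = K·W/H: 2.280e-03 · 366.8 / 7.786e+09 = 1.074e-10 m³/m.

value=1.074e-10 m^3/m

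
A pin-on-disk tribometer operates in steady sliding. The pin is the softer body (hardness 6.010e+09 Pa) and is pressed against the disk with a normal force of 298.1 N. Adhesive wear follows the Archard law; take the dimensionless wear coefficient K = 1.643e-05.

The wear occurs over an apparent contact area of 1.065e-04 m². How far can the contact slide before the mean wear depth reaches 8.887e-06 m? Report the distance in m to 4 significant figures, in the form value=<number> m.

The intermediates appear rounded, and every step maintains full precision. Rounded once at the end to 4 significant digits.
As SI base values: W = 298.1 N, H = 6.010e+09 Pa, K = 1.643e-05.
Wearable volume V_lim = h_lim·A = 8.887e-06 · 1.065e-04 = 9.465e-10 m³.
Inverting, life L = V_lim·H/(K·W) = 9.465e-10 · 6.010e+09 / (1.643e-05 · 298.1) = 1161 m.

value=1161 m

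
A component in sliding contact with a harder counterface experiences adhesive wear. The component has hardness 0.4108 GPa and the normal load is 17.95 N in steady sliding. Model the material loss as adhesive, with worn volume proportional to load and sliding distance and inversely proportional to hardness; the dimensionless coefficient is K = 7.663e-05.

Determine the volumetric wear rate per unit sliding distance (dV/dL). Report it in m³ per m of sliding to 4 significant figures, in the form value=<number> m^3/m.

Quoted intermediates are rounded; the computation carries exact precision. Rounded just once to four significant digits.
Convert: Hardness H = 0.4108 GPa = 4.108e+08 Pa.
SI base units throughout: W = 17.95 N, H = 4.108e+08 Pa, K = 7.663e-05.
Volumetric rate dV/dL = K·W/H: 7.663e-05 · 17.95 / 4.108e+08 = 3.348e-12 m³/m.

value=3.348e-12 m^3/m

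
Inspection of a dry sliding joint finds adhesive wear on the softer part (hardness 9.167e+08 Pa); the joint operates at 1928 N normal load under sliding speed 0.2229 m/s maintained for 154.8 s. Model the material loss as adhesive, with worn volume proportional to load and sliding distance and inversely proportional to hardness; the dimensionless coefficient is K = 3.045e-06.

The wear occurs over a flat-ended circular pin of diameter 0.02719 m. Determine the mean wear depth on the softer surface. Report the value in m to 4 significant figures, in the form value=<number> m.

value=3.806e-07 m

The algebra maintains full float precision. Intermediate values are printed rounded, and a lone final rounding: 4 significant figures.
Path length L = v·t = 0.2229 m/s × 154.8 s = 34.50 m.
Contact area A = π·d²/4 = π·(0.02719 m)²/4 = 5.806e-04 m².
SI base units throughout: W = 1928 N, H = 9.167e+08 Pa, K = 3.045e-06.
The Archard volume V = K·W·L/H = 3.045e-06 · 1928 · 34.50 / 9.167e+08 = 2.210e-10 m³.
Mean wear depth h = V/A = 2.210e-10 / 5.806e-04 = 3.806e-07 m.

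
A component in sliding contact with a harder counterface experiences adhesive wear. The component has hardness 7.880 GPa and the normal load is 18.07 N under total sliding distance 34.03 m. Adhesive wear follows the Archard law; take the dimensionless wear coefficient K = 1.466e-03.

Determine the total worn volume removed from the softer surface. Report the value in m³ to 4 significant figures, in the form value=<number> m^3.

value=1.144e-10 m^3

Each operation holds full precision. Intermediate values are shown rounded; one last rounding to four significant figures.
Convert: Hardness H = 7.880 GPa = 7.880e+09 Pa.
In SI base units, W = 18.07 N, H = 7.880e+09 Pa, K = 1.466e-03.
Wear volume V = K·W·L/H = 1.466e-03 · 18.07 · 34.03 / 7.880e+09 = 1.144e-10 m³.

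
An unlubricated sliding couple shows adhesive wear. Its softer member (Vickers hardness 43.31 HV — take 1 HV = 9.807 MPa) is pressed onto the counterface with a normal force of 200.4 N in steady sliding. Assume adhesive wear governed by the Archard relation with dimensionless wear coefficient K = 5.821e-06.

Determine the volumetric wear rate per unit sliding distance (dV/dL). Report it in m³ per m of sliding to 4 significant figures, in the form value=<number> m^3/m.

The computation carries full float precision. Intermediate values are shown rounded, and one last rounding: 4 significant figures.
Convert: Hardness H = 43.31 HV × 9.807 MPa/HV = 424.7 MPa = 4.247e+08 Pa.
In SI base units, W = 200.4 N, H = 4.247e+08 Pa, K = 5.821e-06.
The wear rate dV/dL = K·W/H — distance-free: 5.821e-06 · 200.4 / 4.247e+08 = 2.746e-12 m³/m.

value=2.746e-12 m^3/m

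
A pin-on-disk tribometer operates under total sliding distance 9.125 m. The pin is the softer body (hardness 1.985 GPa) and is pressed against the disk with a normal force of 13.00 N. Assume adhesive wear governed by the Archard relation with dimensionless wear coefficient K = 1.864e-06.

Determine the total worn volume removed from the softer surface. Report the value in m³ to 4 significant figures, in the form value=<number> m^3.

Intermediates are printed rounded; all arithmetic holds full float precision; rounded once at the end: four significant digits.
Convert: Hardness H = 1.985 GPa = 1.985e+09 Pa.
In SI base units, W = 13.00 N, H = 1.985e+09 Pa, K = 1.864e-06.
By Archard's law, V = K·W·L/H = 1.864e-06 · 13.00 · 9.125 / 1.985e+09 = 1.114e-13 m³.

value=1.114e-13 m^3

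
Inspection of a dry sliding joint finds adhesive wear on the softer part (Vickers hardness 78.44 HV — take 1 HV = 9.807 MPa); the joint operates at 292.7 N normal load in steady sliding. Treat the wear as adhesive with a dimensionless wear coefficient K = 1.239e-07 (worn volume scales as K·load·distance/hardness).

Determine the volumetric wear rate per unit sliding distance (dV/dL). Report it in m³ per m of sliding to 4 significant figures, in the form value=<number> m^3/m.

value=4.714e-14 m^3/m

The algebra runs at full float precision — intermediates are shown rounded — one final rounding: four significant figures.
Hardness H = 78.44 HV × 9.807 MPa/HV = 769.3 MPa = 7.693e+08 Pa.
Collected in SI base units: W = 292.7 N, H = 7.693e+08 Pa, K = 1.239e-07.
Sliding wear rate dV/dL = K·W/H, per unit distance: 1.239e-07 · 292.7 / 7.693e+08 = 4.714e-14 m³/m.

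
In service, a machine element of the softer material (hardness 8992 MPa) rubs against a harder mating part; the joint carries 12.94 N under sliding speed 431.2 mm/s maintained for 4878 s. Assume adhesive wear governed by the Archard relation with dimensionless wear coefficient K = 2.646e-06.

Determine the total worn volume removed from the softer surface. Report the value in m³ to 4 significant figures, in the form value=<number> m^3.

value=8.009e-12 m^3

Each operation keeps full precision, and intermediate values appear rounded. Rounded just once: 4 significant digits.
Convert: Sliding speed v = 431.2 mm/s = 0.4312 m/s. Distance L = v·t = 0.4312 m/s × 4878 s = 2103 m.
Convert: Hardness H = 8992 MPa = 8.992e+09 Pa.
In SI base units, W = 12.94 N, H = 8.992e+09 Pa, K = 2.646e-06.
Apply Archard: V = K·W·L/H = 2.646e-06 · 12.94 · 2103 / 8.992e+09 = 8.009e-12 m³.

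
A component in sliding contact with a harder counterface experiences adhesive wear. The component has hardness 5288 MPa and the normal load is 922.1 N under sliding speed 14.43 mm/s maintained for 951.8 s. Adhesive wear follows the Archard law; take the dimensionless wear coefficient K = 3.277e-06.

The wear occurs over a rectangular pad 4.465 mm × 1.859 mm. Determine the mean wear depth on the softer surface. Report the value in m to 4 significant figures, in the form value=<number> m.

value=9.455e-07 m

The algebra carries full float precision, and intermediates are shown rounded; one last rounding to 4 significant figures.
Convert: Sliding speed v = 14.43 mm/s = 0.01443 m/s. The distance L = v·t = 0.01443 m/s × 951.8 s = 13.73 m.
Convert: Hardness H = 5288 MPa = 5.288e+09 Pa.
Convert: Pad sides 4.465 mm × 1.859 mm = 0.004465 m × 0.001859 m. Contact area A = 0.004465 m × 0.001859 m = 8.300e-06 m².
SI base units throughout: W = 922.1 N, H = 5.288e+09 Pa, K = 3.277e-06.
Worn volume V = K·W·L/H = 3.277e-06 · 922.1 · 13.73 / 5.288e+09 = 7.848e-12 m³.
Mean wear depth h = V/A = 7.848e-12 / 8.300e-06 = 9.455e-07 m.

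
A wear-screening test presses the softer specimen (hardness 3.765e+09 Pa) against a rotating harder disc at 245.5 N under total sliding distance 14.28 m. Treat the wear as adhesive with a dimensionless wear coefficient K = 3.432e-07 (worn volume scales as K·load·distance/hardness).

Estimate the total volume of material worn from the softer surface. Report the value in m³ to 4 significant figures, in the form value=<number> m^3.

The computation holds exact precision — the intermediates appear rounded; rounded once at the end: four significant figures.
SI base units throughout: W = 245.5 N, H = 3.765e+09 Pa, K = 3.432e-07.
Wear volume V = K·W·L/H = 3.432e-07 · 245.5 · 14.28 / 3.765e+09 = 3.196e-13 m³.

value=3.196e-13 m^3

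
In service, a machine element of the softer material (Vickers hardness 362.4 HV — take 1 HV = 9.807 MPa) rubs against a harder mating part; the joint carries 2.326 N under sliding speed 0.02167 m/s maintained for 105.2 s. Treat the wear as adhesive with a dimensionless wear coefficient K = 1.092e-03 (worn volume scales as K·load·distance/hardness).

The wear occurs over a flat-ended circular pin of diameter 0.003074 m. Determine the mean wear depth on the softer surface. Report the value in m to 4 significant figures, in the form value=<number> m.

value=2.195e-07 m

All working math keeps full float precision — printed values are rounded; a lone final rounding, at 4 significant digits.
Distance L = v·t = 0.02167 m/s × 105.2 s = 2.280 m.
Hardness H = 362.4 HV × 9.807 MPa/HV = 3554 MPa = 3.554e+09 Pa.
Contact area A = π·d²/4 = π·(0.003074 m)²/4 = 7.422e-06 m².
Working in SI base units: W = 2.326 N, H = 3.554e+09 Pa, K = 1.092e-03.
Archard volume V = K·W·L/H = 1.092e-03 · 2.326 · 2.280 / 3.554e+09 = 1.629e-12 m³.
Mean wear depth h = V/A = 1.629e-12 / 7.422e-06 = 2.195e-07 m.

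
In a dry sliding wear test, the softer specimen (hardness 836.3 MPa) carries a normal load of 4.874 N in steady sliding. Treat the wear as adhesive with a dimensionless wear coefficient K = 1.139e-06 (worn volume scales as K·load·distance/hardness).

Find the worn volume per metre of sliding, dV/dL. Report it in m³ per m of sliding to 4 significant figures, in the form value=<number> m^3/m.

Every step carries exact precision. The intermediates are printed rounded. Rounded once at the end: 4 significant figures.
Convert: Hardness H = 836.3 MPa = 8.363e+08 Pa.
SI base units throughout: W = 4.874 N, H = 8.363e+08 Pa, K = 1.139e-06.
The wear rate dV/dL = K·W/H (no L dependence): 1.139e-06 · 4.874 / 8.363e+08 = 6.638e-15 m³/m.

value=6.638e-15 m^3/m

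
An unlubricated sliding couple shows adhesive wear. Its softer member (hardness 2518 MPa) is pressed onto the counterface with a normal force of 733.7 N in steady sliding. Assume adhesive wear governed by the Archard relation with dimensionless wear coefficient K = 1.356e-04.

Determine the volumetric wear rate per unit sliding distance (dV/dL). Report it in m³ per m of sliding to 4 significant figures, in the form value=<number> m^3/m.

value=3.951e-11 m^3/m

Every step runs at full float precision; displayed values are rounded, and a single final rounding: 4 significant digits.
Hardness H = 2518 MPa = 2.518e+09 Pa.
In SI base units, W = 733.7 N, H = 2.518e+09 Pa, K = 1.356e-04.
The wear rate dV/dL = K·W/H, per unit distance: 1.356e-04 · 733.7 / 2.518e+09 = 3.951e-11 m³/m.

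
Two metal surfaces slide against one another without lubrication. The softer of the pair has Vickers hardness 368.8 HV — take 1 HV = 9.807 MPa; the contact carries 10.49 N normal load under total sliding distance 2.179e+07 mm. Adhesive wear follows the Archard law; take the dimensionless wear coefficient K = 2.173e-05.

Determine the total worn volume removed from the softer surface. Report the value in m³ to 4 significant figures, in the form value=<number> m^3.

The algebra holds exact precision; intermediate values appear rounded. Rounded just once, at 4 significant figures.
Convert: Total distance L = 2.179e+07 mm = 2.179e+04 m.
Convert: Hardness H = 368.8 HV × 9.807 MPa/HV = 3617 MPa = 3.617e+09 Pa.
Collected in SI base units: W = 10.49 N, H = 3.617e+09 Pa, K = 2.173e-05.
Archard relation: V = K·W·L/H = 2.173e-05 · 10.49 · 2.179e+04 / 3.617e+09 = 1.373e-09 m³.

value=1.373e-09 m^3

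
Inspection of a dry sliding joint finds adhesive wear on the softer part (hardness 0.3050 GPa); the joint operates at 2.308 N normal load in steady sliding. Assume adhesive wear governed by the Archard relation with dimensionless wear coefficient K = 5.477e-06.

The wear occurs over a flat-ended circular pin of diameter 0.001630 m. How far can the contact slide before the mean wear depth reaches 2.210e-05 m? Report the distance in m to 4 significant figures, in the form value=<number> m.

value=1113 m

Every step keeps exact precision, and the intermediates are shown rounded — a single final rounding: four significant digits.
Convert: Hardness H = 0.3050 GPa = 3.050e+08 Pa.
Convert: Contact area A = π·d²/4 = π·(0.001630 m)²/4 = 2.087e-06 m².
In SI base units, W = 2.308 N, H = 3.050e+08 Pa, K = 5.477e-06.
At the depth limit, V_lim = h_lim·A = 2.210e-05 · 2.087e-06 = 4.612e-11 m³.
Inverting, life L = V_lim·H/(K·W) = 4.612e-11 · 3.050e+08 / (5.477e-06 · 2.308) = 1113 m.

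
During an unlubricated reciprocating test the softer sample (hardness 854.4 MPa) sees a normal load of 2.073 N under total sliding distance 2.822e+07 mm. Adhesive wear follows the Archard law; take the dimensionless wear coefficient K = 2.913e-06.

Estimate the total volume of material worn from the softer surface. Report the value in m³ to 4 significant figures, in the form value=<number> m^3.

value=1.995e-10 m^3

The algebra maintains full precision, and the intermediates are printed rounded; one final rounding to four significant digits.
Convert: Total distance L = 2.822e+07 mm = 2.822e+04 m.
Convert: Hardness H = 854.4 MPa = 8.544e+08 Pa.
Restated in SI base units: W = 2.073 N, H = 8.544e+08 Pa, K = 2.913e-06.
Archard volume V = K·W·L/H = 2.913e-06 · 2.073 · 2.822e+04 / 8.544e+08 = 1.995e-10 m³.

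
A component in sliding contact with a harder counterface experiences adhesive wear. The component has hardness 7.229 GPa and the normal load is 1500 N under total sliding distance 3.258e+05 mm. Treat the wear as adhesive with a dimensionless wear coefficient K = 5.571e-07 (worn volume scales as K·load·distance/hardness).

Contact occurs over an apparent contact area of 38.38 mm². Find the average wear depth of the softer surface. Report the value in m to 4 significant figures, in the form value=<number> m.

value=9.813e-07 m

The computation runs at full float precision — intermediate values are displayed rounded; a lone final rounding to four significant digits.
Sliding distance L = 3.258e+05 mm = 325.8 m.
Hardness H = 7.229 GPa = 7.229e+09 Pa.
Contact area A = 38.38 mm² = 3.838e-05 m².
As SI base values: W = 1500 N, H = 7.229e+09 Pa, K = 5.571e-07.
Apply Archard: V = K·W·L/H = 5.571e-07 · 1500 · 325.8 / 7.229e+09 = 3.766e-11 m³.
Wear depth h = V/A = 3.766e-11 / 3.838e-05 = 9.813e-07 m.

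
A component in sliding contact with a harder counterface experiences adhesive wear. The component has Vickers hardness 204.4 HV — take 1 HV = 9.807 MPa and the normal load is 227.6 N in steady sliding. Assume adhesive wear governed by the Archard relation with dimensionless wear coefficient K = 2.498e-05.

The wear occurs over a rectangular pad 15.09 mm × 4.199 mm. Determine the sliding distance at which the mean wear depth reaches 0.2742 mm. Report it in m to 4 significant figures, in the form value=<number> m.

value=6126 m

The computation keeps full float precision; displayed values are rounded; one final rounding: 4 significant figures.
Convert: Hardness H = 204.4 HV × 9.807 MPa/HV = 2005 MPa = 2.005e+09 Pa.
Convert: Pad sides 15.09 mm × 4.199 mm = 0.01509 m × 0.004199 m. Contact area A = 0.01509 m × 0.004199 m = 6.336e-05 m².
Convert: Depth limit h_lim = 0.2742 mm = 2.742e-04 m.
Expressed in SI base units: W = 227.6 N, H = 2.005e+09 Pa, K = 2.498e-05.
Permissible volume V_lim = h_lim·A = 2.742e-04 · 6.336e-05 = 1.737e-08 m³.
Sliding life L = V_lim·H/(K·W) = 1.737e-08 · 2.005e+09 / (2.498e-05 · 227.6) = 6126 m.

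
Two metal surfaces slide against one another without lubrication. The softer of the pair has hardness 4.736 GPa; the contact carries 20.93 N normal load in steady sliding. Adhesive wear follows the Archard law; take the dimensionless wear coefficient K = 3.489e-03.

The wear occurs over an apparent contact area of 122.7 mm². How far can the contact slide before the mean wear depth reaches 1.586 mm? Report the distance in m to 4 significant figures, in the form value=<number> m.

The intermediates appear rounded — each operation carries full float precision, and a lone final rounding: four significant figures.
Convert: Hardness H = 4.736 GPa = 4.736e+09 Pa.
Convert: Contact area A = 122.7 mm² = 1.227e-04 m².
Convert: Depth limit h_lim = 1.586 mm = 0.001586 m.
In SI base units: W = 20.93 N, H = 4.736e+09 Pa, K = 3.489e-03.
At the depth limit, V_lim = h_lim·A = 0.001586 · 1.227e-04 = 1.946e-07 m³.
Life L = V_lim·H/(K·W) = 1.946e-07 · 4.736e+09 / (3.489e-03 · 20.93) = 1.262e+04 m.

value=1.262e+04 m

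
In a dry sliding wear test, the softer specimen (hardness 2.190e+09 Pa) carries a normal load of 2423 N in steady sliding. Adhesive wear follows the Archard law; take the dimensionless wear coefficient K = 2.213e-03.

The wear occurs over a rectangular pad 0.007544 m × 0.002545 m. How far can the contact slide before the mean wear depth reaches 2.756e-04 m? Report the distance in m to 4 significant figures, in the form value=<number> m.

value=2.161 m

Displayed values are rounded. Each operation keeps full precision. Rounded once at the end to 4 significant digits.
Contact area A = 0.007544 m × 0.002545 m = 1.920e-05 m².
SI base units throughout: W = 2423 N, H = 2.190e+09 Pa, K = 2.213e-03.
Allowed volume V_lim = h_lim·A = 2.756e-04 · 1.920e-05 = 5.291e-09 m³.
Sliding life L = V_lim·H/(K·W) = 5.291e-09 · 2.190e+09 / (2.213e-03 · 2423) = 2.161 m.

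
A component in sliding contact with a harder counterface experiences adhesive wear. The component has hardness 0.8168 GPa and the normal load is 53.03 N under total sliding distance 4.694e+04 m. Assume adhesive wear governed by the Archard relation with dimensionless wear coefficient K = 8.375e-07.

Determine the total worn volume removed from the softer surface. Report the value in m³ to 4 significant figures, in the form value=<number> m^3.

The intermediates appear rounded — every step keeps full float precision, and a lone final rounding: 4 significant figures.
Hardness H = 0.8168 GPa = 8.168e+08 Pa.
As SI base values: W = 53.03 N, H = 8.168e+08 Pa, K = 8.375e-07.
Archard volume V = K·W·L/H = 8.375e-07 · 53.03 · 4.694e+04 / 8.168e+08 = 2.552e-09 m³.

value=2.552e-09 m^3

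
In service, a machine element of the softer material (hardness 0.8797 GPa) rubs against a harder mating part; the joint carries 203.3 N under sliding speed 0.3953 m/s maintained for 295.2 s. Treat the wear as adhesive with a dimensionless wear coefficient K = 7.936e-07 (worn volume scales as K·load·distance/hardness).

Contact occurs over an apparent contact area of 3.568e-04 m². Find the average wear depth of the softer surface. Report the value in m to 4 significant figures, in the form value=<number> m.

Intermediates are printed rounded. All arithmetic runs at exact precision; one last rounding, at 4 significant digits.
The distance L = v·t = 0.3953 m/s × 295.2 s = 116.7 m.
Hardness H = 0.8797 GPa = 8.797e+08 Pa.
Restated in SI base units: W = 203.3 N, H = 8.797e+08 Pa, K = 7.936e-07.
Apply Archard: V = K·W·L/H = 7.936e-07 · 203.3 · 116.7 / 8.797e+08 = 2.140e-11 m³.
Mean depth h = V/A = 2.140e-11 / 3.568e-04 = 5.998e-08 m.

value=5.998e-08 m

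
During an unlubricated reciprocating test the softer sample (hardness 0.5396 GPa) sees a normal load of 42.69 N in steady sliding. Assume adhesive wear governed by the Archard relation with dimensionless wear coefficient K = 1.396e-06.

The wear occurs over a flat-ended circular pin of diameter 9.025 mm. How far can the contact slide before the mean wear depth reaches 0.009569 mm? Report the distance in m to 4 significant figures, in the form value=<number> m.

value=5543 m

Quoted intermediates are rounded; all working math maintains full float precision; one final rounding, at 4 significant digits.
Convert: Hardness H = 0.5396 GPa = 5.396e+08 Pa.
Convert: Pin diameter d = 9.025 mm = 0.009025 m. Contact area A = π·d²/4 = π·(0.009025 m)²/4 = 6.397e-05 m².
Convert: Depth limit h_lim = 0.009569 mm = 9.569e-06 m.
In SI base units: W = 42.69 N, H = 5.396e+08 Pa, K = 1.396e-06.
Limit volume V_lim = h_lim·A = 9.569e-06 · 6.397e-05 = 6.121e-10 m³.
Sliding life L = V_lim·H/(K·W) = 6.121e-10 · 5.396e+08 / (1.396e-06 · 42.69) = 5543 m.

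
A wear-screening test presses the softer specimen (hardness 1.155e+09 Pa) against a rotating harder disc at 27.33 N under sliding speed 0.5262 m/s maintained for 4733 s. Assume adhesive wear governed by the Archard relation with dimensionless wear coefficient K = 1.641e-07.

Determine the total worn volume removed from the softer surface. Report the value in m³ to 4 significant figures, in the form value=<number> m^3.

Intermediate values appear rounded; all arithmetic keeps exact precision, and one final rounding to 4 significant digits.
The distance L = v·t = 0.5262 m/s × 4733 s = 2491 m.
In SI base units: W = 27.33 N, H = 1.155e+09 Pa, K = 1.641e-07.
The Archard volume V = K·W·L/H = 1.641e-07 · 27.33 · 2491 / 1.155e+09 = 9.671e-12 m³.

value=9.671e-12 m^3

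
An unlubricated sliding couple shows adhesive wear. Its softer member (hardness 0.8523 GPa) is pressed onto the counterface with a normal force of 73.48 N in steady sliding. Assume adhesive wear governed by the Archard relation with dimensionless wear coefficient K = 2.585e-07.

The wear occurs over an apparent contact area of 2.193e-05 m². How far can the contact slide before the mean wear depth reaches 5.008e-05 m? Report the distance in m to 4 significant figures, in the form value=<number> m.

value=4.928e+04 m

Intermediate values are printed rounded. All working math carries full float precision — a lone final rounding to 4 significant digits.
Convert: Hardness H = 0.8523 GPa = 8.523e+08 Pa.
Collected in SI base units: W = 73.48 N, H = 8.523e+08 Pa, K = 2.585e-07.
Allowed volume V_lim = h_lim·A = 5.008e-05 · 2.193e-05 = 1.098e-09 m³.
Inverting, life L = V_lim·H/(K·W) = 1.098e-09 · 8.523e+08 / (2.585e-07 · 73.48) = 4.928e+04 m.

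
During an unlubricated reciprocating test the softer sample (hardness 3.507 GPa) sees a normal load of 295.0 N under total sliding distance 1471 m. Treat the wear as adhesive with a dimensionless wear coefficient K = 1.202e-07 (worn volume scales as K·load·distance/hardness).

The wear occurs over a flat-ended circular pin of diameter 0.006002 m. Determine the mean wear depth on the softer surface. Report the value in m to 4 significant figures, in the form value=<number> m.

value=5.257e-07 m

Each operation holds full float precision, and quoted intermediates are rounded; one final rounding: four significant figures.
Convert: Hardness H = 3.507 GPa = 3.507e+09 Pa.
Convert: Contact area A = π·d²/4 = π·(0.006002 m)²/4 = 2.829e-05 m².
Working in SI base units: W = 295.0 N, H = 3.507e+09 Pa, K = 1.202e-07.
The Archard volume V = K·W·L/H = 1.202e-07 · 295.0 · 1471 / 3.507e+09 = 1.487e-11 m³.
Depth of wear h = V/A = 1.487e-11 / 2.829e-05 = 5.257e-07 m.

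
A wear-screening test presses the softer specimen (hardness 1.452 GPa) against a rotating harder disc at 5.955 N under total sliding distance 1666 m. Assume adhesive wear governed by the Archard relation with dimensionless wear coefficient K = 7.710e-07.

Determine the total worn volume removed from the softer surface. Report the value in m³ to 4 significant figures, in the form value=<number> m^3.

value=5.268e-12 m^3

Intermediate values appear rounded, and all arithmetic holds full float precision, and a lone final rounding, at 4 significant figures.
Hardness H = 1.452 GPa = 1.452e+09 Pa.
Working in SI base units: W = 5.955 N, H = 1.452e+09 Pa, K = 7.710e-07.
Archard volume V = K·W·L/H = 7.710e-07 · 5.955 · 1666 / 1.452e+09 = 5.268e-12 m³.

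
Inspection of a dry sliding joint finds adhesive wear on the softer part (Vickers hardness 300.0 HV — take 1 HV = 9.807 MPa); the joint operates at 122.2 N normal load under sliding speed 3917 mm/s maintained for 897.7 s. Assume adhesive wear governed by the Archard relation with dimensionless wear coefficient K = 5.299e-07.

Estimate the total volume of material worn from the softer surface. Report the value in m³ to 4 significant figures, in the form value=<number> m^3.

value=7.739e-11 m^3

Quoted intermediates are rounded — each operation keeps exact precision. Rounded just once to 4 significant figures.
Sliding speed v = 3917 mm/s = 3.917 m/s. Path length L = v·t = 3.917 m/s × 897.7 s = 3516 m.
Hardness H = 300.0 HV × 9.807 MPa/HV = 2942 MPa = 2.942e+09 Pa.
In SI base units, W = 122.2 N, H = 2.942e+09 Pa, K = 5.299e-07.
The Archard volume V = K·W·L/H = 5.299e-07 · 122.2 · 3516 / 2.942e+09 = 7.739e-11 m³.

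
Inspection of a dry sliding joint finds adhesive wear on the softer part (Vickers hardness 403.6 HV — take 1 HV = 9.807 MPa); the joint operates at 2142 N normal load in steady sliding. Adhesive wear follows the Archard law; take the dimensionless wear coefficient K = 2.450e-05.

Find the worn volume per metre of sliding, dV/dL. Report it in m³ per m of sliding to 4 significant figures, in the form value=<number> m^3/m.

value=1.326e-11 m^3/m

Printed values are rounded; every step holds full precision, and rounded once at the end to 4 significant figures.
Hardness H = 403.6 HV × 9.807 MPa/HV = 3958 MPa = 3.958e+09 Pa.
Expressed in SI base units: W = 2142 N, H = 3.958e+09 Pa, K = 2.450e-05.
Wear rate dV/dL = K·W/H (no L dependence): 2.450e-05 · 2142 / 3.958e+09 = 1.326e-11 m³/m.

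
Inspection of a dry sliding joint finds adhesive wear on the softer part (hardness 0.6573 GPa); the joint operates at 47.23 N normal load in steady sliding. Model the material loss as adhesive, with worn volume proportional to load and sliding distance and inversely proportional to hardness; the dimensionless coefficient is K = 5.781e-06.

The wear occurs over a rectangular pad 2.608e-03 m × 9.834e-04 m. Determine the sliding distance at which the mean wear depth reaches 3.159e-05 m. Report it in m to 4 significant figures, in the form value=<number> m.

value=195.0 m

The intermediates appear rounded, and all working math keeps full float precision — rounded just once, at four significant digits.
Hardness H = 0.6573 GPa = 6.573e+08 Pa.
Contact area A = 2.608e-03 m × 9.834e-04 m = 2.565e-06 m².
Working in SI base units: W = 47.23 N, H = 6.573e+08 Pa, K = 5.781e-06.
Permissible volume V_lim = h_lim·A = 3.159e-05 · 2.565e-06 = 8.102e-11 m³.
Life L = V_lim·H/(K·W) = 8.102e-11 · 6.573e+08 / (5.781e-06 · 47.23) = 195.0 m.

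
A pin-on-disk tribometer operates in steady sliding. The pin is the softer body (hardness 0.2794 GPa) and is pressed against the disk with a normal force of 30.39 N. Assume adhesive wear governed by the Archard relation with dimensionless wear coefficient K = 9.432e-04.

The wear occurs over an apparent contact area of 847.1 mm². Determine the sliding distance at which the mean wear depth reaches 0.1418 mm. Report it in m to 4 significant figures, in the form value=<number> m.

The computation carries full float precision — printed values are rounded. Rounded once at the end: 4 significant digits.
Hardness H = 0.2794 GPa = 2.794e+08 Pa.
Contact area A = 847.1 mm² = 8.471e-04 m².
Depth limit h_lim = 0.1418 mm = 1.418e-04 m.
As SI base values: W = 30.39 N, H = 2.794e+08 Pa, K = 9.432e-04.
Limit volume V_lim = h_lim·A = 1.418e-04 · 8.471e-04 = 1.201e-07 m³.
Life L = V_lim·H/(K·W) = 1.201e-07 · 2.794e+08 / (9.432e-04 · 30.39) = 1171 m.

value=1171 m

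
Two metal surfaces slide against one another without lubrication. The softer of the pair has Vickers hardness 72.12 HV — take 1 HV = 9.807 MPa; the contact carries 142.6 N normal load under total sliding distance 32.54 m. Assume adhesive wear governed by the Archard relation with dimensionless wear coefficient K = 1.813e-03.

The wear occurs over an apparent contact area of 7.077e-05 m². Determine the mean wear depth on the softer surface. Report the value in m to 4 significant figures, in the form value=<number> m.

value=1.681e-04 m

The computation runs at full precision — intermediate values appear rounded. Rounded once at the end to four significant figures.
Convert: Hardness H = 72.12 HV × 9.807 MPa/HV = 707.3 MPa = 7.073e+08 Pa.
SI base units throughout: W = 142.6 N, H = 7.073e+08 Pa, K = 1.813e-03.
Volume removed: V = K·W·L/H = 1.813e-03 · 142.6 · 32.54 / 7.073e+08 = 1.189e-08 m³.
Mean depth h = V/A = 1.189e-08 / 7.077e-05 = 1.681e-04 m.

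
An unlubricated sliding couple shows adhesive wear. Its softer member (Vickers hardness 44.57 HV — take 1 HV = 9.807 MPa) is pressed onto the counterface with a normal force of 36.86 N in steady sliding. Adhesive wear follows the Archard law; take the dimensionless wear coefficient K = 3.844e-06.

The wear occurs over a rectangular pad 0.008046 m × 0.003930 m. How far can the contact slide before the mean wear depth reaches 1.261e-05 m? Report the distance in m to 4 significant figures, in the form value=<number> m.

Every step maintains exact precision; intermediates appear rounded. Rounded just once, at 4 significant digits.
Hardness H = 44.57 HV × 9.807 MPa/HV = 437.1 MPa = 4.371e+08 Pa.
Contact area A = 0.008046 m × 0.003930 m = 3.162e-05 m².
Collected in SI base units: W = 36.86 N, H = 4.371e+08 Pa, K = 3.844e-06.
At the depth limit, V_lim = h_lim·A = 1.261e-05 · 3.162e-05 = 3.987e-10 m³.
Thus life L = V_lim·H/(K·W) = 3.987e-10 · 4.371e+08 / (3.844e-06 · 36.86) = 1230 m.

value=1230 m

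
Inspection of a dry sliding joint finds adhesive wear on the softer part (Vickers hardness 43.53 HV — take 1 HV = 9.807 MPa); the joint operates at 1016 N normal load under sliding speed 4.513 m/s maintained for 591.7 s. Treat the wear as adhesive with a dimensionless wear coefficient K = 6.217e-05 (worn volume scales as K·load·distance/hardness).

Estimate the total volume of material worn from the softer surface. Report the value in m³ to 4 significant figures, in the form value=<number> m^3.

value=3.951e-07 m^3

Intermediates are shown rounded, and the algebra maintains exact precision, and one final rounding: four significant digits.
Convert: Path length L = v·t = 4.513 m/s × 591.7 s = 2670 m.
Convert: Hardness H = 43.53 HV × 9.807 MPa/HV = 426.9 MPa = 4.269e+08 Pa.
Collected in SI base units: W = 1016 N, H = 4.269e+08 Pa, K = 6.217e-05.
Volume removed: V = K·W·L/H = 6.217e-05 · 1016 · 2670 / 4.269e+08 = 3.951e-07 m³.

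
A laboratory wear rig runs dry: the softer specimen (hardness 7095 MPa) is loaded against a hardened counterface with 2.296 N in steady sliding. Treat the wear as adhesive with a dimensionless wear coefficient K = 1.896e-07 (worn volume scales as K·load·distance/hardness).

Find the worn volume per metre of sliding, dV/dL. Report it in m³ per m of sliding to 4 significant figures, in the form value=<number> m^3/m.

All arithmetic holds exact precision, and the intermediates are displayed rounded. Rounded once at the end, at 4 significant digits.
Convert: Hardness H = 7095 MPa = 7.095e+09 Pa.
As SI base values: W = 2.296 N, H = 7.095e+09 Pa, K = 1.896e-07.
Sliding wear rate dV/dL = K·W/H, so: 1.896e-07 · 2.296 / 7.095e+09 = 6.136e-17 m³/m.

value=6.136e-17 m^3/m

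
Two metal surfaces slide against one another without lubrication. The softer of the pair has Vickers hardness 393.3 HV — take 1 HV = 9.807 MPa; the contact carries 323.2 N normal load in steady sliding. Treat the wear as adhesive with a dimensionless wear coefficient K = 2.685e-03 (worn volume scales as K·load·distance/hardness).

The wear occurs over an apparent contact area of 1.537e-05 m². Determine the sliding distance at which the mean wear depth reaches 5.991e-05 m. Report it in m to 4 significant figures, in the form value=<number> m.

All arithmetic carries full float precision; the intermediates are displayed rounded; one final rounding to 4 significant figures.
Convert: Hardness H = 393.3 HV × 9.807 MPa/HV = 3857 MPa = 3.857e+09 Pa.
As SI base values: W = 323.2 N, H = 3.857e+09 Pa, K = 2.685e-03.
Allowed volume V_lim = h_lim·A = 5.991e-05 · 1.537e-05 = 9.208e-10 m³.
Life L = V_lim·H/(K·W) = 9.208e-10 · 3.857e+09 / (2.685e-03 · 323.2) = 4.093 m.

value=4.093 m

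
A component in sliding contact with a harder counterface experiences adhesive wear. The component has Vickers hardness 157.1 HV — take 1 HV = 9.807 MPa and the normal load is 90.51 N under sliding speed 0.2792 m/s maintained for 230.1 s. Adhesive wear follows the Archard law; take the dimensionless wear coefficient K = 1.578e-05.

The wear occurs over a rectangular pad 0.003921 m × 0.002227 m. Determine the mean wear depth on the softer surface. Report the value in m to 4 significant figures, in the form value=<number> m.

value=6.820e-06 m

All working math holds full float precision — the intermediates are displayed rounded, and one final rounding, at four significant figures.
Path length L = v·t = 0.2792 m/s × 230.1 s = 64.24 m.
Hardness H = 157.1 HV × 9.807 MPa/HV = 1541 MPa = 1.541e+09 Pa.
Contact area A = 0.003921 m × 0.002227 m = 8.732e-06 m².
Restated in SI base units: W = 90.51 N, H = 1.541e+09 Pa, K = 1.578e-05.
The Archard volume V = K·W·L/H = 1.578e-05 · 90.51 · 64.24 / 1.541e+09 = 5.956e-11 m³.
Depth h = V/A = 5.956e-11 / 8.732e-06 = 6.820e-06 m.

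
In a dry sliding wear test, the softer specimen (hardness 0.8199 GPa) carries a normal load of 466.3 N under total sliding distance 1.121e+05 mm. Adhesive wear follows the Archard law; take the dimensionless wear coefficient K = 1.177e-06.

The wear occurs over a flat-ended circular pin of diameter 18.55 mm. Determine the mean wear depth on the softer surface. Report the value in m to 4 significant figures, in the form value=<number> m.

value=2.777e-07 m

Displayed values are rounded, and every step carries full float precision — one last rounding to four significant digits.
Convert: Total distance L = 1.121e+05 mm = 112.1 m.
Convert: Hardness H = 0.8199 GPa = 8.199e+08 Pa.
Convert: Pin diameter d = 18.55 mm = 0.01855 m. Contact area A = π·d²/4 = π·(0.01855 m)²/4 = 2.703e-04 m².
As SI base values: W = 466.3 N, H = 8.199e+08 Pa, K = 1.177e-06.
Archard relation: V = K·W·L/H = 1.177e-06 · 466.3 · 112.1 / 8.199e+08 = 7.504e-11 m³.
Mean depth h = V/A = 7.504e-11 / 2.703e-04 = 2.777e-07 m.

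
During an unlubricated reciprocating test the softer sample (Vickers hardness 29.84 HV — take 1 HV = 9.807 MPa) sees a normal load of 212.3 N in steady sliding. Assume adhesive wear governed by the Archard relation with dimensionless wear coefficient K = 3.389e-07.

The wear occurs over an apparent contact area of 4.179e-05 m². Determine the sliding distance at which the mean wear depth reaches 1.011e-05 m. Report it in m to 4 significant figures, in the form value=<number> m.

Every step maintains full precision. Quoted intermediates are rounded. Rounded just once, at four significant figures.
Convert: Hardness H = 29.84 HV × 9.807 MPa/HV = 292.6 MPa = 2.926e+08 Pa.
Working in SI base units: W = 212.3 N, H = 2.926e+08 Pa, K = 3.389e-07.
Volume at the limit: V_lim = h_lim·A = 1.011e-05 · 4.179e-05 = 4.225e-10 m³.
So the life L = V_lim·H/(K·W) = 4.225e-10 · 2.926e+08 / (3.389e-07 · 212.3) = 1718 m.

value=1718 m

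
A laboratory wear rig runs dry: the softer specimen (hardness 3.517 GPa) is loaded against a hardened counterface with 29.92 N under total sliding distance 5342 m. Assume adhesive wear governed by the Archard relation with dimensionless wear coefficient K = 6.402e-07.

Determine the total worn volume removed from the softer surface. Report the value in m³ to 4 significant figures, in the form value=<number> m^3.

Displayed values are rounded — the algebra runs at exact precision — a lone final rounding to 4 significant figures.
Hardness H = 3.517 GPa = 3.517e+09 Pa.
SI base units throughout: W = 29.92 N, H = 3.517e+09 Pa, K = 6.402e-07.
By Archard's law, V = K·W·L/H = 6.402e-07 · 29.92 · 5342 / 3.517e+09 = 2.909e-11 m³.

value=2.909e-11 m^3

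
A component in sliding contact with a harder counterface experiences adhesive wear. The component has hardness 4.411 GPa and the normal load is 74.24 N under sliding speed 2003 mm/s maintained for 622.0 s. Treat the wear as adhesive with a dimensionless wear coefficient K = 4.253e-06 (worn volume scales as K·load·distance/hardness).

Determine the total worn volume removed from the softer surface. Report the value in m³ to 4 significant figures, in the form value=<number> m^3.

value=8.918e-11 m^3

Intermediate values are displayed rounded; every step keeps full precision — a lone final rounding to 4 significant figures.
Convert: Sliding speed v = 2003 mm/s = 2.003 m/s. Path length L = v·t = 2.003 m/s × 622.0 s = 1246 m.
Convert: Hardness H = 4.411 GPa = 4.411e+09 Pa.
As SI base values: W = 74.24 N, H = 4.411e+09 Pa, K = 4.253e-06.
By Archard's law, V = K·W·L/H = 4.253e-06 · 74.24 · 1246 / 4.411e+09 = 8.918e-11 m³.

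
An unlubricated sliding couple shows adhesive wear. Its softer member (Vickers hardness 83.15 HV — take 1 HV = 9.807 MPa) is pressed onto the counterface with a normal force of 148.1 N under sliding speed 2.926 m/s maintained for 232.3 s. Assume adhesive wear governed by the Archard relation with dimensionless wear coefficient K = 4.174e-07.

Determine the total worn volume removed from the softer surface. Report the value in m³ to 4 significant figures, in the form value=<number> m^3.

value=5.153e-11 m^3

The intermediates are displayed rounded; all working math holds exact precision, and a lone final rounding: four significant figures.
Convert: Distance covered L = v·t = 2.926 m/s × 232.3 s = 679.7 m.
Convert: Hardness H = 83.15 HV × 9.807 MPa/HV = 815.5 MPa = 8.155e+08 Pa.
In SI base units, W = 148.1 N, H = 8.155e+08 Pa, K = 4.174e-07.
Worn volume V = K·W·L/H = 4.174e-07 · 148.1 · 679.7 / 8.155e+08 = 5.153e-11 m³.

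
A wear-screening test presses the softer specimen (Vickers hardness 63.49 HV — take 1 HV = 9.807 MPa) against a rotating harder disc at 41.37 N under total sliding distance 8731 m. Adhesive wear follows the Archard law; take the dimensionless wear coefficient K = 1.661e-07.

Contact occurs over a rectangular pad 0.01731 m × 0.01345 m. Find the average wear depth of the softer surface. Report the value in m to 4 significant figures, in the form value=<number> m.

value=4.139e-07 m

Intermediate values are printed rounded — the algebra carries full precision — a lone final rounding: 4 significant digits.
Hardness H = 63.49 HV × 9.807 MPa/HV = 622.6 MPa = 6.226e+08 Pa.
Contact area A = 0.01731 m × 0.01345 m = 2.328e-04 m².
Collected in SI base units: W = 41.37 N, H = 6.226e+08 Pa, K = 1.661e-07.
Worn volume V = K·W·L/H = 1.661e-07 · 41.37 · 8731 / 6.226e+08 = 9.636e-11 m³.
Depth of wear h = V/A = 9.636e-11 / 2.328e-04 = 4.139e-07 m.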